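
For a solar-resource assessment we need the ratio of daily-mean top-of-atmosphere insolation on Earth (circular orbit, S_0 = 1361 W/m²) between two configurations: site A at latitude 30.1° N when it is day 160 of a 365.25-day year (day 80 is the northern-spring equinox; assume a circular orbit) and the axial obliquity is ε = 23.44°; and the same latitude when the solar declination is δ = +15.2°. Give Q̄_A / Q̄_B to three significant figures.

Q̄_A / Q̄_B ≈ 1.07

— Configuration A (ϕ=+30.1°):
Solar longitude: L_s = 360° × (160 − 80)/365.25 = 78.850°.
sin δ = sin 23.44° × sin 78.850° = 0.39028, so δ = +22.972°.
cos h₀ = −tan(+30.1°) tan(+22.972°) = -0.2457, h₀ = 1.8191 rad.
Bracket: h₀ sin ϕ sin δ + cos ϕ cos δ sin h₀ = 1.8191×0.50151×0.39028 + 0.86515×0.92070×0.96934 = 0.356051 + 0.772122 = 1.128173.
Q̄ = (S_0/π) × [bracket] = (1361/π) × 1.128173 = 488.75 W/m².
— Configuration B (ϕ=+30.1°):
cos h₀ = −tan(+30.1°) tan(+15.200°) = -0.1575, h₀ = 1.7290 rad.
Bracket: h₀ sin ϕ sin δ + cos ϕ cos δ sin h₀ = 1.7290×0.50151×0.26219 + 0.86515×0.96502×0.98752 = 0.227348 + 0.824468 = 1.051816.
Q̄ = (S_0/π) × [bracket] = (1361/π) × 1.051816 = 455.67 W/m².
Ratio Q̄_A / Q̄_B = 488.75 / 455.67 = 1.073.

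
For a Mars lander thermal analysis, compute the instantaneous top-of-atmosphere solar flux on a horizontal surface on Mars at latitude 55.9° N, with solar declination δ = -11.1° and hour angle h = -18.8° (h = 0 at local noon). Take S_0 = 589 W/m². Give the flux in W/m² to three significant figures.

213 W/m²

cos θ_z = sin ϕ sin δ + cos ϕ cos δ cos h = -0.159420 + 0.520800 = 0.361380.
Flux = S_0 · cos θ_z = 589 × 0.361380 = 212.9 W/m².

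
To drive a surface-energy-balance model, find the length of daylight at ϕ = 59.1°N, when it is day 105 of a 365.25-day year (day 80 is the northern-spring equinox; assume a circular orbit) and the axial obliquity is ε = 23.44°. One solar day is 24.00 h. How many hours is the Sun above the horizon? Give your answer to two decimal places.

Solar longitude: L_s = 360° × (105 − 80)/365.25 = 24.641°.
sin δ = sin 23.44° × sin 24.641° = 0.16585, so δ = +9.547°.
cos h₀ = −tan ϕ · tan δ = −tan(+59.1°) × tan(+9.547°) = -0.2810, so h₀ = 1.8556 rad = 106.32°.
Daylight = 2h₀/(2π) × 24.00 h = (1.8556/π) × 24.00 = 14.18 h.

14.18 h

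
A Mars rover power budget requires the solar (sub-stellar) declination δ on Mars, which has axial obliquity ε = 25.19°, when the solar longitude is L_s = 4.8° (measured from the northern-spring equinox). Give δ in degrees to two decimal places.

sin δ = sin ε · sin L_s = sin 25.19° × sin 4.8° = 0.035615.
δ = arcsin(0.035615) = +2.04°.

δ = +2.04°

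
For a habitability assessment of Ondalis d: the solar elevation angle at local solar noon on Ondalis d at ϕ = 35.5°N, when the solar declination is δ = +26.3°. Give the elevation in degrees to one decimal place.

80.8°

At local noon the hour angle is zero, so the zenith angle equals |ϕ − δ| = |+35.5° − (+26.300°)| = 9.200°.
Elevation = 90° − 9.200° = 80.8°.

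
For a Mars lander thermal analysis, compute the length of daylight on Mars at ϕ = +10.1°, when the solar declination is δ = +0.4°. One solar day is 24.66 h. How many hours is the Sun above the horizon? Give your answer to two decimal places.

12.34 h

cos h₀ = −tan ϕ · tan δ = −tan(+10.1°) × tan(+0.400°) = -0.0012, so h₀ = 1.5720 rad = 90.07°.
Daylight = 2h₀/(2π) × 24.66 h = (1.5720/π) × 24.66 = 12.34 h.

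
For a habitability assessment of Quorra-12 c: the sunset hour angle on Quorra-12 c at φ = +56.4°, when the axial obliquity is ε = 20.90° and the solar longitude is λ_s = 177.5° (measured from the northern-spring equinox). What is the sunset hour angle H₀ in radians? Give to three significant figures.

Solar declination: sin δ = sin ε · sin λ_s = sin 20.90° × sin 177.5° = 0.01556, so δ = +0.892°.
cos H₀ = −tan φ · tan δ = −tan(+56.4°) × tan(+0.892°) = -0.0234, so H₀ = 1.5942 rad = 91.34°.

H₀ = 1.59 rad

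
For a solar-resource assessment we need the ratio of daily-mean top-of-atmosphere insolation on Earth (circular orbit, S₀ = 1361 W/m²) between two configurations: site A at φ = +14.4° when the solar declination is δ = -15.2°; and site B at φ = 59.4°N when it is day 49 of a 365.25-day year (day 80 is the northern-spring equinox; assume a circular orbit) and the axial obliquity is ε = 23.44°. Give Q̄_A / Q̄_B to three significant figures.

Q̄_A / Q̄_B ≈ 3.26

— Configuration A (φ=+14.4°):
cos H₀ = −tan(+14.4°) tan(-15.200°) = 0.0698, H₀ = 1.5010 rad.
Bracket: H₀ sin φ sin δ + cos φ cos δ sin H₀ = 1.5010×0.24869×-0.26219 + 0.96858×0.96502×0.99756 = -0.097871 + 0.932418 = 0.834547.
Q̄ = (S₀/π) × [bracket] = (1361/π) × 0.834547 = 361.54 W/m².
— Configuration B (φ=+59.4°):
Solar longitude: λ_s = 360° × (49 − 80)/365.25 = -30.554°, i.e. -30.554° + 360° = 329.446°.
sin δ = sin 23.44° × sin 329.446° = -0.20222, so δ = -11.667°.
cos H₀ = −tan(+59.4°) tan(-11.667°) = 0.3491, H₀ = 1.2141 rad.
Bracket: H₀ sin φ sin δ + cos φ cos δ sin H₀ = 1.2141×0.86074×-0.20222 + 0.50904×0.97934×0.93707 = -0.211325 + 0.467151 = 0.255826.
Q̄ = (S₀/π) × [bracket] = (1361/π) × 0.255826 = 110.83 W/m².
Ratio Q̄_A / Q̄_B = 361.54 / 110.83 = 3.262.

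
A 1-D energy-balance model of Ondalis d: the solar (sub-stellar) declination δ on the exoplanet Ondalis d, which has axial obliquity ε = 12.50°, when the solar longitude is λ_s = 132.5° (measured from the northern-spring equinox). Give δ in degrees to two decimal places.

δ = +9.18°

sin δ = sin ε · sin λ_s = sin 12.50° × sin 132.5° = 0.159576.
δ = arcsin(0.159576) = +9.18°.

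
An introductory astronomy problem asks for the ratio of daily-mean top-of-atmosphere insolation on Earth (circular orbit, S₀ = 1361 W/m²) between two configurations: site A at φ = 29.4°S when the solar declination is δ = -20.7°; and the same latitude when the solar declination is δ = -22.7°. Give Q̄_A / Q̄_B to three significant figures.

— Configuration A (φ=-29.4°):
cos H₀ = −tan(-29.4°) tan(-20.700°) = -0.2129, H₀ = 1.7854 rad.
Bracket: H₀ sin φ sin δ + cos φ cos δ sin H₀ = 1.7854×-0.49090×-0.35347 + 0.87121×0.93544×0.97707 = 0.309800 + 0.796278 = 1.106078.
Q̄ = (S₀/π) × [bracket] = (1361/π) × 1.106078 = 479.17 W/m².
— Configuration B (φ=-29.4°):
cos H₀ = −tan(-29.4°) tan(-22.700°) = -0.2357, H₀ = 1.8087 rad.
Bracket: H₀ sin φ sin δ + cos φ cos δ sin H₀ = 1.8087×-0.49090×-0.38591 + 0.87121×0.92254×0.97182 = 0.342646 + 0.781077 = 1.123723.
Q̄ = (S₀/π) × [bracket] = (1361/π) × 1.123723 = 486.82 W/m².
Ratio Q̄_A / Q̄_B = 479.17 / 486.82 = 0.9843.

Q̄_A / Q̄_B ≈ 0.984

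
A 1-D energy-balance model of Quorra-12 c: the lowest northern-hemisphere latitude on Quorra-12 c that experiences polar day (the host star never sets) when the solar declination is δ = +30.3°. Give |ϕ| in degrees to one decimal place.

|ϕ| = 59.7°

Polar day requires cos h₀ = −tan ϕ tan δ ≤ −1, i.e. tan ϕ tan δ ≥ 1.
The boundary is |tan ϕ| · |tan δ| = 1, so |ϕ| = 90° − |δ| = 90° − 30.3° = 59.7° in the northern hemisphere.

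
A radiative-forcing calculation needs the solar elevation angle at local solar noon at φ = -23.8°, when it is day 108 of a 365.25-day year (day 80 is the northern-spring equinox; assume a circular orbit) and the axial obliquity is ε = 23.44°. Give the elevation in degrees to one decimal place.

55.6°

Solar longitude: λ_s = 360° × (108 − 80)/365.25 = 27.598°.
sin δ = sin 23.44° × sin 27.598° = 0.18428, so δ = +10.619°.
At local noon the hour angle is zero, so the zenith angle equals |φ − δ| = |-23.8° − (+10.619°)| = 34.419°.
Elevation = 90° − 34.419° = 55.6°.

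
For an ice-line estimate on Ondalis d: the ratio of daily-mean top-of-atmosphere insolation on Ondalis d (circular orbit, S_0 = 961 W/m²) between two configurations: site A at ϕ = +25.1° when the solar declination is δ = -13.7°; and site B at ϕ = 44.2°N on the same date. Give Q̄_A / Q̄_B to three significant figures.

Q̄_A / Q̄_B ≈ 1.59

— Configuration A (ϕ=+25.1°):
cos h₀ = −tan(+25.1°) tan(-13.700°) = 0.1142, h₀ = 1.4564 rad.
Bracket: h₀ sin ϕ sin δ + cos ϕ cos δ sin h₀ = 1.4564×0.42420×-0.23684 + 0.90557×0.97155×0.99346 = -0.146321 + 0.874053 = 0.727732.
Q̄ = (S_0/π) × [bracket] = (961/π) × 0.727732 = 222.61 W/m².
— Configuration B (ϕ=+44.2°):
cos h₀ = −tan(+44.2°) tan(-13.700°) = 0.2371, h₀ = 1.3315 rad.
Bracket: h₀ sin ϕ sin δ + cos ϕ cos δ sin h₀ = 1.3315×0.69717×-0.23684 + 0.71691×0.97155×0.97150 = -0.219854 + 0.676663 = 0.456809.
Q̄ = (S_0/π) × [bracket] = (961/π) × 0.456809 = 139.74 W/m².
Ratio Q̄_A / Q̄_B = 222.61 / 139.74 = 1.593.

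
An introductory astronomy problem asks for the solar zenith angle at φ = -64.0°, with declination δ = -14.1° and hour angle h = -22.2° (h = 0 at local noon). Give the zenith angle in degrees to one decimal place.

θ_z = 52.2°

cos θ_z = sin φ sin δ + cos φ cos δ cos h = 0.218960 + 0.393647 = 0.612607.
θ_z = arccos(0.612607) = 52.2°.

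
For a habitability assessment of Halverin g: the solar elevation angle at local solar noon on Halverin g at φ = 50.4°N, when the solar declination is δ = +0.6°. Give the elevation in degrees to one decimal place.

At local noon the hour angle is zero, so the zenith angle equals |φ − δ| = |+50.4° − (+0.600°)| = 49.800°.
Elevation = 90° − 49.800° = 40.2°.

40.2°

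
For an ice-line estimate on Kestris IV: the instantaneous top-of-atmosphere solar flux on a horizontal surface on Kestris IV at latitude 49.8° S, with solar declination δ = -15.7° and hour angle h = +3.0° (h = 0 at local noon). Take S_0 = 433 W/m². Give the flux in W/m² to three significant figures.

cos θ_z = sin ϕ sin δ + cos ϕ cos δ cos h = 0.206684 + 0.620525 = 0.827209.
Flux = S_0 · cos θ_z = 433 × 0.827209 = 358.2 W/m².

358 W/m²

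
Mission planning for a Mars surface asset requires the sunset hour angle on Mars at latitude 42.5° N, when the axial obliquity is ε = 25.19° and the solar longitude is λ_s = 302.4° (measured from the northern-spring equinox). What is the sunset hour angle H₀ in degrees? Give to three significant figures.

H₀ = 69.3°

Solar declination: sin δ = sin ε · sin λ_s = sin 25.19° × sin 302.4° = -0.35936, so δ = -21.061°.
cos H₀ = −tan φ · tan δ = −tan(+42.5°) × tan(-21.061°) = 0.3529, so H₀ = 1.2102 rad = 69.34°.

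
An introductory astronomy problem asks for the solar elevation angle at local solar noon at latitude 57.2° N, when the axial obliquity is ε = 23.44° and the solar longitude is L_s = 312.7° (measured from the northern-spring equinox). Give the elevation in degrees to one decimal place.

15.8°

Solar declination: sin δ = sin ε · sin L_s = sin 23.44° × sin 312.7° = -0.29234, so δ = -16.998°.
At local noon the hour angle is zero, so the zenith angle equals |ϕ − δ| = |+57.2° − (-16.998°)| = 74.198°.
Elevation = 90° − 74.198° = 15.8°.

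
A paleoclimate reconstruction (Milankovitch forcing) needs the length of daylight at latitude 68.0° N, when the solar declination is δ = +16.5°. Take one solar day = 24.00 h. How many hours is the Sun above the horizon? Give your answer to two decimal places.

cos H₀ = −tan φ · tan δ = −tan(+68.0°) × tan(+16.500°) = -0.7332, so H₀ = 2.3937 rad = 137.15°.
Daylight = 2H₀/(2π) × 24.00 h = (2.3937/π) × 24.00 = 18.29 h.

18.29 h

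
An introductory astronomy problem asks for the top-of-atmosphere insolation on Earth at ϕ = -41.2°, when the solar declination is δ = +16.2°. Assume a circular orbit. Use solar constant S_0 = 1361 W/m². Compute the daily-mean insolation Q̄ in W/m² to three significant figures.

cos h₀ = −tan(-41.2°) tan(+16.200°) = 0.2543, h₀ = 1.3136 rad.
Bracket: h₀ sin ϕ sin δ + cos ϕ cos δ sin h₀ = 1.3136×-0.65869×0.27899 + 0.75241×0.96029×0.96712 = -0.241398 + 0.698775 = 0.457377.
Q̄ = (S_0/π) × [bracket] = (1361/π) × 0.457377 = 198.1 W/m².

Q̄ ≈ 198 W/m²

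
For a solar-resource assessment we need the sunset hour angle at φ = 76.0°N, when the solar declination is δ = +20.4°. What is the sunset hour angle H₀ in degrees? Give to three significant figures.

H₀ = 180°

Sunrise equation: cos H₀ = −tan φ · tan δ = -1.4916 ≤ −1, so the Sun never sets (polar day) and H₀ = π.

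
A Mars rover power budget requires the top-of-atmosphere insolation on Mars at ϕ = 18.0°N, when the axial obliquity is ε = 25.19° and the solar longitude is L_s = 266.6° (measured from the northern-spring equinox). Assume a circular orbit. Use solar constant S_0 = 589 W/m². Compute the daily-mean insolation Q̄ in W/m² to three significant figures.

Q̄ ≈ 125 W/m²

Solar declination: sin δ = sin ε · sin L_s = sin 25.19° × sin 266.6° = -0.42487, so δ = -25.143°.
cos h₀ = −tan(+18.0°) tan(-25.143°) = 0.1525, h₀ = 1.4177 rad.
Bracket: h₀ sin ϕ sin δ + cos ϕ cos δ sin h₀ = 1.4177×0.30902×-0.42487 + 0.95106×0.90525×0.98830 = -0.186135 + 0.850874 = 0.664739.
Q̄ = (S_0/π) × [bracket] = (589/π) × 0.664739 = 124.6 W/m².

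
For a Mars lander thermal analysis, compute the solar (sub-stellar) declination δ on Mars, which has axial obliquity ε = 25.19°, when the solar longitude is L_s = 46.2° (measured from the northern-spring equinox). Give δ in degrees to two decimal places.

sin δ = sin ε · sin L_s = sin 25.19° × sin 46.2° = 0.307197.
δ = arcsin(0.307197) = +17.89°.

δ = +17.89°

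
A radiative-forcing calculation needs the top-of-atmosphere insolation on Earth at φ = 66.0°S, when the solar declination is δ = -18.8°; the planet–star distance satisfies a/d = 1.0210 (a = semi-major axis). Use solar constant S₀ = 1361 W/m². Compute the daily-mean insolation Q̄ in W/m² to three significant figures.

cos H₀ = −tan(-66.0°) tan(-18.800°) = -0.7646, H₀ = 2.4412 rad.
Bracket: H₀ sin φ sin δ + cos φ cos δ sin H₀ = 2.4412×-0.91355×-0.32227 + 0.40674×0.94665×0.64449 = 0.718713 + 0.248155 = 0.966868.
Inverse-square distance factor (a/d)² = 1.0210² = 1.042441.
Q̄ = (S₀/π) × 1.042441 × [bracket] = (1361/π) × 1.042441 × 0.966868 = 436.6 W/m².

Q̄ ≈ 437 W/m²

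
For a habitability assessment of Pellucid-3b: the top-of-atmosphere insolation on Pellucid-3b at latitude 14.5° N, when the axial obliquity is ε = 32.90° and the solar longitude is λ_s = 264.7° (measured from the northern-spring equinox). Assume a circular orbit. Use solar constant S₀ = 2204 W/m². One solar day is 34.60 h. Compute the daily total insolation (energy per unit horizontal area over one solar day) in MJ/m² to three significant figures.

Solar declination: sin δ = sin ε · sin λ_s = sin 32.90° × sin 264.7° = -0.54085, so δ = -32.742°.
cos H₀ = −tan(+14.5°) tan(-32.742°) = 0.1663, H₀ = 1.4037 rad.
Bracket: H₀ sin φ sin δ + cos φ cos δ sin H₀ = 1.4037×0.25038×-0.54085 + 0.96815×0.84112×0.98608 = -0.190086 + 0.802995 = 0.612909.
Q̄ = (S₀/π) × [bracket] = (2204/π) × 0.612909 = 429.99 W/m².
Daily total = Q̄ × 34.60 h × 3600 s/h = 429.99 × 34.60 × 3600 / 10⁶ = 53.56 MJ/m².

53.6 MJ/m²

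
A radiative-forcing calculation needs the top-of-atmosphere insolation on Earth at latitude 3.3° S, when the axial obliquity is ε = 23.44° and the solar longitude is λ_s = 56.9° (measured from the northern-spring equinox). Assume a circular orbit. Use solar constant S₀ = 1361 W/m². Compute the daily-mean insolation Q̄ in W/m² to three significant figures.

Solar declination: sin δ = sin ε · sin λ_s = sin 23.44° × sin 56.9° = 0.33323, so δ = +19.465°.
cos H₀ = −tan(-3.3°) tan(+19.465°) = 0.0204, H₀ = 1.5504 rad.
Bracket: H₀ sin φ sin δ + cos φ cos δ sin H₀ = 1.5504×-0.05756×0.33323 + 0.99834×0.94284×0.99979 = -0.029738 + 0.941077 = 0.911339.
Q̄ = (S₀/π) × [bracket] = (1361/π) × 0.911339 = 394.8 W/m².

Q̄ ≈ 395 W/m²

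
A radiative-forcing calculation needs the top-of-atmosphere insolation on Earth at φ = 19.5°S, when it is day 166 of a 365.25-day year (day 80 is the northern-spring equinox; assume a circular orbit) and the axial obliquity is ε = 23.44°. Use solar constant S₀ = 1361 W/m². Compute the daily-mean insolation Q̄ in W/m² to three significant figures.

Solar longitude: λ_s = 360° × (166 − 80)/365.25 = 84.764°.
sin δ = sin 23.44° × sin 84.764° = 0.39613, so δ = +23.336°.
cos H₀ = −tan(-19.5°) tan(+23.336°) = 0.1528, H₀ = 1.4174 rad.
Bracket: H₀ sin φ sin δ + cos φ cos δ sin H₀ = 1.4174×-0.33381×0.39613 + 0.94264×0.91820×0.98826 = -0.187426 + 0.855371 = 0.667945.
Q̄ = (S₀/π) × [bracket] = (1361/π) × 0.667945 = 289.4 W/m².

Q̄ ≈ 289 W/m²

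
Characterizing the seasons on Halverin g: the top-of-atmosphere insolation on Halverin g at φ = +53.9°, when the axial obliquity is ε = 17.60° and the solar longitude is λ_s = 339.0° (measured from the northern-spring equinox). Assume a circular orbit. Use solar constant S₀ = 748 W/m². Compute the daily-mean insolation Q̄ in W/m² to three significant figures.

Q̄ ≈ 108 W/m²

Solar declination: sin δ = sin ε · sin λ_s = sin 17.60° × sin 339.0° = -0.10836, so δ = -6.221°.
cos H₀ = −tan(+53.9°) tan(-6.221°) = 0.1495, H₀ = 1.4208 rad.
Bracket: H₀ sin φ sin δ + cos φ cos δ sin H₀ = 1.4208×0.80799×-0.10836 + 0.58920×0.99411×0.98876 = -0.124396 + 0.579146 = 0.454750.
Q̄ = (S₀/π) × [bracket] = (748/π) × 0.454750 = 108.3 W/m².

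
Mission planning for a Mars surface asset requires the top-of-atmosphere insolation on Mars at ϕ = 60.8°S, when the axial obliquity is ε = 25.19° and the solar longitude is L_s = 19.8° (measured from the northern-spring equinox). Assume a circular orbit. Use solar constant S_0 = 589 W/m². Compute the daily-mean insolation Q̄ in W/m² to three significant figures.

Solar declination: sin δ = sin ε · sin L_s = sin 25.19° × sin 19.8° = 0.14417, so δ = +8.289°.
cos h₀ = −tan(-60.8°) tan(+8.289°) = 0.2607, h₀ = 1.3071 rad.
Bracket: h₀ sin ϕ sin δ + cos ϕ cos δ sin h₀ = 1.3071×-0.87292×0.14417 + 0.48786×0.98955×0.96542 = -0.164497 + 0.466068 = 0.301571.
Q̄ = (S_0/π) × [bracket] = (589/π) × 0.301571 = 56.54 W/m².

Q̄ ≈ 56.5 W/m²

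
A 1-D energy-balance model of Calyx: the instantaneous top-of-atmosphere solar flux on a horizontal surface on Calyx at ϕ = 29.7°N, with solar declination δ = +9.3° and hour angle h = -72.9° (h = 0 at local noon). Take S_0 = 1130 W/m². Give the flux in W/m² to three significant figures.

375 W/m²

cos θ_z = sin ϕ sin δ + cos ϕ cos δ cos h = 0.080068 + 0.252055 = 0.332123.
Flux = S_0 · cos θ_z = 1130 × 0.332123 = 375.3 W/m².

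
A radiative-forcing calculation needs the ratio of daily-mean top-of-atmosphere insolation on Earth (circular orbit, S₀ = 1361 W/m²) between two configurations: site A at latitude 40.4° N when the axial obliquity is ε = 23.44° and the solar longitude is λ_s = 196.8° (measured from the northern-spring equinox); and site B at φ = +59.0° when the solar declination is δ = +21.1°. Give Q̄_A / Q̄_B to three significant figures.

— Configuration A (φ=+40.4°):
Solar declination: sin δ = sin ε · sin λ_s = sin 23.44° × sin 196.8° = -0.11497, so δ = -6.602°.
cos H₀ = −tan(+40.4°) tan(-6.602°) = 0.0985, H₀ = 1.4721 rad.
Bracket: H₀ sin φ sin δ + cos φ cos δ sin H₀ = 1.4721×0.64812×-0.11497 + 0.76154×0.99337×0.99514 = -0.109693 + 0.752814 = 0.643121.
Q̄ = (S₀/π) × [bracket] = (1361/π) × 0.643121 = 278.61 W/m².
— Configuration B (φ=+59.0°):
cos H₀ = −tan(+59.0°) tan(+21.100°) = -0.6422, H₀ = 2.2682 rad.
Bracket: H₀ sin φ sin δ + cos φ cos δ sin H₀ = 2.2682×0.85717×0.36000 + 0.51504×0.93295×0.76654 = 0.699924 + 0.368328 = 1.068252.
Q̄ = (S₀/π) × [bracket] = (1361/π) × 1.068252 = 462.79 W/m².
Ratio Q̄_A / Q̄_B = 278.61 / 462.79 = 0.6020.

Q̄_A / Q̄_B ≈ 0.602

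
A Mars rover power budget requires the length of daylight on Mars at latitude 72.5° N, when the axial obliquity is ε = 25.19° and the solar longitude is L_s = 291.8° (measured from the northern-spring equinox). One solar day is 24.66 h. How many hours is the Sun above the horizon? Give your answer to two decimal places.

0.00 h

Solar declination: sin δ = sin ε · sin L_s = sin 25.19° × sin 291.8° = -0.39518, so δ = -23.277°.
cos h₀ = −tan ϕ · tan δ = 1.3644 ≥ 1, so the Sun never rises (polar night) and h₀ = 0.
Daylight = 2h₀/(2π) × 24.66 h = (0.0000/π) × 24.66 = 0.00 h.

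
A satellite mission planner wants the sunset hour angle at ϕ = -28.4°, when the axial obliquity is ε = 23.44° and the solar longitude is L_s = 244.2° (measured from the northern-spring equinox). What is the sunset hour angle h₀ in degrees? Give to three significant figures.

Solar declination: sin δ = sin ε · sin L_s = sin 23.44° × sin 244.2° = -0.35814, so δ = -20.986°.
cos h₀ = −tan ϕ · tan δ = −tan(-28.4°) × tan(-20.986°) = -0.2074, so h₀ = 1.7797 rad = 101.97°.

h₀ = 102°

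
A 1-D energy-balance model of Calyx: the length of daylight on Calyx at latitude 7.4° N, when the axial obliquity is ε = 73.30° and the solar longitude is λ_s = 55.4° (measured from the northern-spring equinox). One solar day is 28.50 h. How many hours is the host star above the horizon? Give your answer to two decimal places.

15.77 h

Solar declination: sin δ = sin ε · sin λ_s = sin 73.30° × sin 55.4° = 0.78842, so δ = +52.038°.
cos H₀ = −tan φ · tan δ = −tan(+7.4°) × tan(+52.038°) = -0.1665, so H₀ = 1.7380 rad = 99.58°.
Daylight = 2H₀/(2π) × 28.50 h = (1.7380/π) × 28.50 = 15.77 h.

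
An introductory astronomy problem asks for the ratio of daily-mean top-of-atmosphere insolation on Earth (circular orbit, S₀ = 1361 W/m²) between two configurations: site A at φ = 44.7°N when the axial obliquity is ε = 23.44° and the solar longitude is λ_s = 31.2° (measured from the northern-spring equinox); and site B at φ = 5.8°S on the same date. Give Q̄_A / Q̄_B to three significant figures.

Q̄_A / Q̄_B ≈ 0.997

— Configuration A (φ=+44.7°):
Solar declination: sin δ = sin ε · sin λ_s = sin 23.44° × sin 31.2° = 0.20607, so δ = +11.892°.
cos H₀ = −tan(+44.7°) tan(+11.892°) = -0.2084, H₀ = 1.7807 rad.
Bracket: H₀ sin φ sin δ + cos φ cos δ sin H₀ = 1.7807×0.70339×0.20607 + 0.71080×0.97854×0.97805 = 0.258108 + 0.680279 = 0.938387.
Q̄ = (S₀/π) × [bracket] = (1361/π) × 0.938387 = 406.53 W/m².
— Configuration B (φ=-5.8°):
cos H₀ = −tan(-5.8°) tan(+11.892°) = 0.0214, H₀ = 1.5494 rad.
Bracket: H₀ sin φ sin δ + cos φ cos δ sin H₀ = 1.5494×-0.10106×0.20607 + 0.99488×0.97854×0.99977 = -0.032267 + 0.973306 = 0.941039.
Q̄ = (S₀/π) × [bracket] = (1361/π) × 0.941039 = 407.68 W/m².
Ratio Q̄_A / Q̄_B = 406.53 / 407.68 = 0.9972.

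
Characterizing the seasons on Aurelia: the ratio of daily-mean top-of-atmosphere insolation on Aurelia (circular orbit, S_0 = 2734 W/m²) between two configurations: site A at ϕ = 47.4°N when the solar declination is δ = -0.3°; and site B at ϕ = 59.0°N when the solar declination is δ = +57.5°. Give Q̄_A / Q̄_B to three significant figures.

Q̄_A / Q̄_B ≈ 0.295

— Configuration A (ϕ=+47.4°):
cos h₀ = −tan(+47.4°) tan(-0.300°) = 0.0057, h₀ = 1.5651 rad.
Bracket: h₀ sin ϕ sin δ + cos ϕ cos δ sin h₀ = 1.5651×0.73610×-0.00524 + 0.67688×0.99999×0.99998 = -0.006037 + 0.676860 = 0.670823.
Q̄ = (S_0/π) × [bracket] = (2734/π) × 0.670823 = 583.79 W/m².
— Configuration B (ϕ=+59.0°):
cos h₀ = −tan(+59.0°) tan(+57.500°) = -2.6124 ≤ −1 ⇒ polar day, h₀ = π.
Bracket: h₀ sin ϕ sin δ + cos ϕ cos δ sin h₀ = 3.1416×0.85717×0.84339 + 0.51504×0.53730×0.00000 = 2.271153 + 0.000000 = 2.271153.
Q̄ = (S_0/π) × [bracket] = (2734/π) × 2.271153 = 1976.5 W/m².
Ratio Q̄_A / Q̄_B = 583.79 / 1976.5 = 0.2954.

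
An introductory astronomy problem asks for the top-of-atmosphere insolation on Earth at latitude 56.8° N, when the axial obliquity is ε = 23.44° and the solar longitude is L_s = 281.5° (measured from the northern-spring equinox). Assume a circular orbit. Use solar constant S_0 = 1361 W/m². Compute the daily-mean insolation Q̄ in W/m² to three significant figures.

Q̄ ≈ 44.0 W/m²

Solar declination: sin δ = sin ε · sin L_s = sin 23.44° × sin 281.5° = -0.38980, so δ = -22.942°.
cos h₀ = −tan(+56.8°) tan(-22.942°) = 0.6468, h₀ = 0.8674 rad.
Bracket: h₀ sin ϕ sin δ + cos ϕ cos δ sin h₀ = 0.8674×0.83676×-0.38980 + 0.54756×0.92090×0.76262 = -0.282919 + 0.384550 = 0.101631.
Q̄ = (S_0/π) × [bracket] = (1361/π) × 0.101631 = 44.03 W/m².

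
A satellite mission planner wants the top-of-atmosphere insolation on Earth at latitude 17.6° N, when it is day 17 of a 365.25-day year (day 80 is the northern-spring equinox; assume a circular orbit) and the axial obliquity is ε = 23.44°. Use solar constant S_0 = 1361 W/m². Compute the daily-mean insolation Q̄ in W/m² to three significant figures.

Solar longitude: L_s = 360° × (17 − 80)/365.25 = -62.094°, i.e. -62.094° + 360° = 297.906°.
sin δ = sin 23.44° × sin 297.906° = -0.35153, so δ = -20.581°.
cos h₀ = −tan(+17.6°) tan(-20.581°) = 0.1191, h₀ = 1.4514 rad.
Bracket: h₀ sin ϕ sin δ + cos ϕ cos δ sin h₀ = 1.4514×0.30237×-0.35153 + 0.95319×0.93618×0.99288 = -0.154272 + 0.886004 = 0.731732.
Q̄ = (S_0/π) × [bracket] = (1361/π) × 0.731732 = 317.0 W/m².

Q̄ ≈ 317 W/m²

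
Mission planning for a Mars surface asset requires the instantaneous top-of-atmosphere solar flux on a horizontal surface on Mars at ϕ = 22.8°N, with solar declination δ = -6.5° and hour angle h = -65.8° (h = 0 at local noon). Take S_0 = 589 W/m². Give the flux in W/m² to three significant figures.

cos θ_z = sin ϕ sin δ + cos ϕ cos δ cos h = -0.043868 + 0.375464 = 0.331596.
Flux = S_0 · cos θ_z = 589 × 0.331596 = 195.3 W/m².

195 W/m²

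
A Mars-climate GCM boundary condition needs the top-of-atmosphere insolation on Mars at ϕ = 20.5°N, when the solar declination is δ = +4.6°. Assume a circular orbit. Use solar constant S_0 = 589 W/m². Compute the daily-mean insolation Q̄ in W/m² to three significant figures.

cos h₀ = −tan(+20.5°) tan(+4.600°) = -0.0301, h₀ = 1.6009 rad.
Bracket: h₀ sin ϕ sin δ + cos ϕ cos δ sin h₀ = 1.6009×0.35021×0.08020 + 0.93667×0.99678×0.99955 = 0.044964 + 0.933234 = 0.978198.
Q̄ = (S_0/π) × [bracket] = (589/π) × 0.978198 = 183.4 W/m².

Q̄ ≈ 183 W/m²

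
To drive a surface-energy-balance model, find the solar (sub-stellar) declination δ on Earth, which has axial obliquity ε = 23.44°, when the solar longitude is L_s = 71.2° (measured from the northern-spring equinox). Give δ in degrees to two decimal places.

sin δ = sin ε · sin L_s = sin 23.44° × sin 71.2° = 0.376566.
δ = arcsin(0.376566) = +22.12°.

δ = +22.12°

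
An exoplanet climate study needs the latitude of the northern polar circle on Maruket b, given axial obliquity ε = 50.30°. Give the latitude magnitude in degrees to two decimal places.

The polar circle is the lowest latitude that experiences at least one full rotation of continuous daylight at the northern-summer solstice; it lies at |φ| = 90° − ε = 90° − 50.30° = 39.70°.

39.70°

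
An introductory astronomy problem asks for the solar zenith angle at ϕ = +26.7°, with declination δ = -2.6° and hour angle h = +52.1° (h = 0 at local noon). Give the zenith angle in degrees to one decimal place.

θ_z = 58.1°

cos θ_z = sin ϕ sin δ + cos ϕ cos δ cos h = -0.020382 + 0.548220 = 0.527838.
θ_z = arccos(0.527838) = 58.1°.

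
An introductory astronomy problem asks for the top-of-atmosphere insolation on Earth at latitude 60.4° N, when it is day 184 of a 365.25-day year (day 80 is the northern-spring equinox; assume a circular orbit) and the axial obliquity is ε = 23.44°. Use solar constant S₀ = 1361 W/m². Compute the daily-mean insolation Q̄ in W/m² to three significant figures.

Q̄ ≈ 484 W/m²

Solar longitude: λ_s = 360° × (184 − 80)/365.25 = 102.505°.
sin δ = sin 23.44° × sin 102.505° = 0.38835, so δ = +22.852°.
cos H₀ = −tan(+60.4°) tan(+22.852°) = -0.7418, H₀ = 2.4066 rad.
Bracket: H₀ sin φ sin δ + cos φ cos δ sin H₀ = 2.4066×0.86949×0.38835 + 0.49394×0.92151×0.67057 = 0.812628 + 0.305224 = 1.117852.
Q̄ = (S₀/π) × [bracket] = (1361/π) × 1.117852 = 484.3 W/m².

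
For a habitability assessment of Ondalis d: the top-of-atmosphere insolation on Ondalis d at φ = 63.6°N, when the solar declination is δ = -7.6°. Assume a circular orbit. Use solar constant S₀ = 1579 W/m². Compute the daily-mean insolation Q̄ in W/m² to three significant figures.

cos H₀ = −tan(+63.6°) tan(-7.600°) = 0.2688, H₀ = 1.2987 rad.
Bracket: H₀ sin φ sin δ + cos φ cos δ sin H₀ = 1.2987×0.89571×-0.13226 + 0.44464×0.99122×0.96320 = -0.153853 + 0.424517 = 0.270664.
Q̄ = (S₀/π) × [bracket] = (1579/π) × 0.270664 = 136.0 W/m².

Q̄ ≈ 136 W/m²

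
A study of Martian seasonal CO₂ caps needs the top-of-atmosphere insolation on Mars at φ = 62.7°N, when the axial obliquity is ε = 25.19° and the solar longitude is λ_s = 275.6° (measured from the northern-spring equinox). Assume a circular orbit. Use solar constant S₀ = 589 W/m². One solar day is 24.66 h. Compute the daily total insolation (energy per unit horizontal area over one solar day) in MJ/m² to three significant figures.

0.189 MJ/m²

Solar declination: sin δ = sin ε · sin λ_s = sin 25.19° × sin 275.6° = -0.42359, so δ = -25.061°.
cos H₀ = −tan(+62.7°) tan(-25.061°) = 0.9060, H₀ = 0.4371 rad.
Bracket: H₀ sin φ sin δ + cos φ cos δ sin H₀ = 0.4371×0.88862×-0.42359 + 0.45865×0.90585×0.42331 = -0.164529 + 0.175872 = 0.011343.
Q̄ = (S₀/π) × [bracket] = (589/π) × 0.011343 = 2.1266 W/m².
Daily total = Q̄ × 24.66 h × 3600 s/h = 2.1266 × 24.66 × 3600 / 10⁶ = 0.1888 MJ/m².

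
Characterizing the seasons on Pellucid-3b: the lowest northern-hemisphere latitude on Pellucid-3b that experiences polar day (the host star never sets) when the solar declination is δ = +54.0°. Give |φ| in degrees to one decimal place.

|φ| = 36.0°

Polar day requires cos H₀ = −tan φ tan δ ≤ −1, i.e. tan φ tan δ ≥ 1.
The boundary is |tan φ| · |tan δ| = 1, so |φ| = 90° − |δ| = 90° − 54.0° = 36.0° in the northern hemisphere.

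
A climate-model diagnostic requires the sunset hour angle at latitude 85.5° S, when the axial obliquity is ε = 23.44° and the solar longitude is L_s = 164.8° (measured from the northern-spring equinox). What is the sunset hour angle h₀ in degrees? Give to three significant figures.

h₀ = 0.00°

Solar declination: sin δ = sin ε · sin L_s = sin 23.44° × sin 164.8° = 0.10430, so δ = +5.987°.
cos h₀ = −tan ϕ · tan δ = 1.3325 ≥ 1, so the Sun never rises (polar night) and h₀ = 0.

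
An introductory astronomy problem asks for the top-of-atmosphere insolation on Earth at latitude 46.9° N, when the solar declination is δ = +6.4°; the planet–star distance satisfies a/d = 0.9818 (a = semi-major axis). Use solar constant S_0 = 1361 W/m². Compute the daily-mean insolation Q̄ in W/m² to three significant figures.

cos h₀ = −tan(+46.9°) tan(+6.400°) = -0.1199, h₀ = 1.6910 rad.
Bracket: h₀ sin ϕ sin δ + cos ϕ cos δ sin h₀ = 1.6910×0.73016×0.11147 + 0.68327×0.99377×0.99279 = 0.137632 + 0.674118 = 0.811750.
Inverse-square distance factor (a/d)² = 0.9818² = 0.963931.
Q̄ = (S_0/π) × 0.963931 × [bracket] = (1361/π) × 0.963931 × 0.811750 = 339.0 W/m².

Q̄ ≈ 339 W/m²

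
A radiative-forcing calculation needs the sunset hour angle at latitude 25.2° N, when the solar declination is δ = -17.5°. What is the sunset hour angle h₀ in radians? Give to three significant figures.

cos h₀ = −tan ϕ · tan δ = −tan(+25.2°) × tan(-17.500°) = 0.1484, so h₀ = 1.4219 rad = 81.47°.

h₀ = 1.42 rad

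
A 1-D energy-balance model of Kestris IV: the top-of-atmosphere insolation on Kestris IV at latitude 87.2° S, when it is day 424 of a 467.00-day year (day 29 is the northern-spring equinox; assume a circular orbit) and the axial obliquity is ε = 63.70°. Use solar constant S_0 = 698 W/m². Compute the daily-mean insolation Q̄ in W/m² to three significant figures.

Q̄ ≈ 515 W/m²

Solar longitude: L_s = 360° × (424 − 29)/467.00 = 304.497°.
sin δ = sin 63.70° × sin 304.497° = -0.73885, so δ = -47.633°.
cos h₀ = −tan(-87.2°) tan(-47.633°) = -22.4179 ≤ −1 ⇒ polar day, h₀ = π.
Bracket: h₀ sin ϕ sin δ + cos ϕ cos δ sin h₀ = 3.1416×-0.99881×-0.73885 + 0.04885×0.67387×0.00000 = 2.318409 + 0.000000 = 2.318409.
Q̄ = (S_0/π) × [bracket] = (698/π) × 2.318409 = 515.1 W/m².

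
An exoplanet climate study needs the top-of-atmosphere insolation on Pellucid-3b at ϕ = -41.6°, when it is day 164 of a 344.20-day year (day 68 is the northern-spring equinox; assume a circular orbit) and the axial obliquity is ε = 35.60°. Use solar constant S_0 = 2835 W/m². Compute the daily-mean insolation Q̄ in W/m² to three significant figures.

Q̄ ≈ 125 W/m²

Solar longitude: L_s = 360° × (164 − 68)/344.20 = 100.407°.
sin δ = sin 35.60° × sin 100.407° = 0.57255, so δ = +34.928°.
cos h₀ = −tan(-41.6°) tan(+34.928°) = 0.6200, h₀ = 0.9020 rad.
Bracket: h₀ sin ϕ sin δ + cos ϕ cos δ sin h₀ = 0.9020×-0.66393×0.57255 + 0.74780×0.81987×0.78459 = -0.342880 + 0.481031 = 0.138151.
Q̄ = (S_0/π) × [bracket] = (2835/π) × 0.138151 = 124.7 W/m².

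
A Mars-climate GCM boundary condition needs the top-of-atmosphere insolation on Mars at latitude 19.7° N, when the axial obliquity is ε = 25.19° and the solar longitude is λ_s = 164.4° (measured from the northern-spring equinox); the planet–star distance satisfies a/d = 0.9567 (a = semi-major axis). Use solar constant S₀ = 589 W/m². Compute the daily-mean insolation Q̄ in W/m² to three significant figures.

Solar declination: sin δ = sin ε · sin λ_s = sin 25.19° × sin 164.4° = 0.11446, so δ = +6.572°.
cos H₀ = −tan(+19.7°) tan(+6.572°) = -0.0413, H₀ = 1.6121 rad.
Bracket: H₀ sin φ sin δ + cos φ cos δ sin H₀ = 1.6121×0.33710×0.11446 + 0.94147×0.99343×0.99915 = 0.062202 + 0.934490 = 0.996692.
Inverse-square distance factor (a/d)² = 0.9567² = 0.915275.
Q̄ = (S₀/π) × 0.915275 × [bracket] = (589/π) × 0.915275 × 0.996692 = 171.0 W/m².

Q̄ ≈ 171 W/m²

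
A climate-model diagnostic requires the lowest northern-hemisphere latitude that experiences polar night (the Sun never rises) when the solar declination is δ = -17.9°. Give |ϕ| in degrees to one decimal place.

|ϕ| = 72.1°

Polar night requires cos h₀ = −tan ϕ tan δ ≥ 1, i.e. tan ϕ tan δ ≤ −1.
The boundary is |tan ϕ| · |tan δ| = 1, so |ϕ| = 90° − |δ| = 90° − 17.9° = 72.1° in the northern hemisphere.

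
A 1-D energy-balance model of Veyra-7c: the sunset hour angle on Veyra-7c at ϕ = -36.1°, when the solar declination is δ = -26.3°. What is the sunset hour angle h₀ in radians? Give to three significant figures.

h₀ = 1.94 rad

cos h₀ = −tan ϕ · tan δ = −tan(-36.1°) × tan(-26.300°) = -0.3604, so h₀ = 1.9395 rad = 111.12°.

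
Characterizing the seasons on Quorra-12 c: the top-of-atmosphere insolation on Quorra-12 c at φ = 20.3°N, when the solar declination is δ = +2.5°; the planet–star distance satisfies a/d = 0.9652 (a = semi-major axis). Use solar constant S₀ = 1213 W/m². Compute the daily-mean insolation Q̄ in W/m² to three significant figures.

Q̄ ≈ 346 W/m²

cos H₀ = −tan(+20.3°) tan(+2.500°) = -0.0162, H₀ = 1.5869 rad.
Bracket: H₀ sin φ sin δ + cos φ cos δ sin H₀ = 1.5869×0.34694×0.04362 + 0.93789×0.99905×0.99987 = 0.024015 + 0.936877 = 0.960892.
Inverse-square distance factor (a/d)² = 0.9652² = 0.931611.
Q̄ = (S₀/π) × 0.931611 × [bracket] = (1213/π) × 0.931611 × 0.960892 = 345.6 W/m².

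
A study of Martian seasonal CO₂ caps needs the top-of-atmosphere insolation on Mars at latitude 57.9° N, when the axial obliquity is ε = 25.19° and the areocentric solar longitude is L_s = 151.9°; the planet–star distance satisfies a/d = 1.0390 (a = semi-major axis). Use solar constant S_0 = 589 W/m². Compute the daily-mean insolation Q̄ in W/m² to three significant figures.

Q̄ ≈ 165 W/m²

sin δ = sin 25.19° × sin 151.9° = 0.20047, so δ = +11.565°.
cos h₀ = −tan(+57.9°) tan(+11.565°) = -0.3262, h₀ = 1.9031 rad.
Bracket: h₀ sin ϕ sin δ + cos ϕ cos δ sin h₀ = 1.9031×0.84712×0.20047 + 0.53140×0.97970×0.94530 = 0.323189 + 0.492135 = 0.815324.
Inverse-square distance factor (a/d)² = 1.0390² = 1.079521.
Q̄ = (S_0/π) × 1.079521 × [bracket] = (589/π) × 1.079521 × 0.815324 = 165.0 W/m².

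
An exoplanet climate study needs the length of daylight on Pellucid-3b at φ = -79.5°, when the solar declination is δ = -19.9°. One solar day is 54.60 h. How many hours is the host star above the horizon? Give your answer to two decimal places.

54.60 h

Sunrise equation: cos H₀ = −tan φ · tan δ = -1.9531 ≤ −1, so the host star never sets (polar day) and H₀ = π.
Daylight = 2H₀/(2π) × 54.60 h = (3.1416/π) × 54.60 = 54.60 h.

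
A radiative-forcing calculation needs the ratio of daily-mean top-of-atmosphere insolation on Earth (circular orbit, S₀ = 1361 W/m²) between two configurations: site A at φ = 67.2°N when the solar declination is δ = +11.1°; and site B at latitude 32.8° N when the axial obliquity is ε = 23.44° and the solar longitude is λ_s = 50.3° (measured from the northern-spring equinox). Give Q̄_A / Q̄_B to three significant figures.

Q̄_A / Q̄_B ≈ 0.651

— Configuration A (φ=+67.2°):
cos H₀ = −tan(+67.2°) tan(+11.100°) = -0.4667, H₀ = 2.0564 rad.
Bracket: H₀ sin φ sin δ + cos φ cos δ sin H₀ = 2.0564×0.92186×0.19252 + 0.38752×0.98129×0.88440 = 0.364963 + 0.336310 = 0.701273.
Q̄ = (S₀/π) × [bracket] = (1361/π) × 0.701273 = 303.81 W/m².
— Configuration B (φ=+32.8°):
Solar declination: sin δ = sin ε · sin λ_s = sin 23.44° × sin 50.3° = 0.30606, so δ = +17.822°.
cos H₀ = −tan(+32.8°) tan(+17.822°) = -0.2072, H₀ = 1.7795 rad.
Bracket: H₀ sin φ sin δ + cos φ cos δ sin H₀ = 1.7795×0.54171×0.30606 + 0.84057×0.95201×0.97830 = 0.295034 + 0.782866 = 1.077900.
Q̄ = (S₀/π) × [bracket] = (1361/π) × 1.077900 = 466.97 W/m².
Ratio Q̄_A / Q̄_B = 303.81 / 466.97 = 0.6506.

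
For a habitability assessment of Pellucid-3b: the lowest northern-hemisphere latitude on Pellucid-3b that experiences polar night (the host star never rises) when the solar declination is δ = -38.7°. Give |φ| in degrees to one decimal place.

Polar night requires cos H₀ = −tan φ tan δ ≥ 1, i.e. tan φ tan δ ≤ −1.
The boundary is |tan φ| · |tan δ| = 1, so |φ| = 90° − |δ| = 90° − 38.7° = 51.3° in the northern hemisphere.

|φ| = 51.3°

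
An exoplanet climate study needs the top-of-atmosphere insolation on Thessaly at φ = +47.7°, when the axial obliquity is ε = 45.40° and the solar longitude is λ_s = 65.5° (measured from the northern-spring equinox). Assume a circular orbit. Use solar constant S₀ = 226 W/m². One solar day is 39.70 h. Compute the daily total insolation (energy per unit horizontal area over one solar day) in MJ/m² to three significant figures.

Solar declination: sin δ = sin ε · sin λ_s = sin 45.40° × sin 65.5° = 0.64792, so δ = +40.385°.
cos H₀ = −tan(+47.7°) tan(+40.385°) = -0.9348, H₀ = 2.7785 rad.
Bracket: H₀ sin φ sin δ + cos φ cos δ sin H₀ = 2.7785×0.73963×0.64792 + 0.67301×0.76171×0.35517 = 1.331516 + 0.182074 = 1.513590.
Q̄ = (S₀/π) × [bracket] = (226/π) × 1.513590 = 108.88 W/m².
Daily total = Q̄ × 39.70 h × 3600 s/h = 108.88 × 39.70 × 3600 / 10⁶ = 15.56 MJ/m².

15.6 MJ/m²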